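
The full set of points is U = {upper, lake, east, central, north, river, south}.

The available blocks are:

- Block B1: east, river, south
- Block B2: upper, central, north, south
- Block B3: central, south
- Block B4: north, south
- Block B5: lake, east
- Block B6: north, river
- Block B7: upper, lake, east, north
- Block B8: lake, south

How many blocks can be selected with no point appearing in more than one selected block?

B3, B5, B6 are pairwise disjoint (B3={central,south}; B5={lake,east}; B6={north,river}).
Every remaining block overlaps one of these, and no 4 of the listed blocks are pairwise disjoint, so 3 is the maximum.

3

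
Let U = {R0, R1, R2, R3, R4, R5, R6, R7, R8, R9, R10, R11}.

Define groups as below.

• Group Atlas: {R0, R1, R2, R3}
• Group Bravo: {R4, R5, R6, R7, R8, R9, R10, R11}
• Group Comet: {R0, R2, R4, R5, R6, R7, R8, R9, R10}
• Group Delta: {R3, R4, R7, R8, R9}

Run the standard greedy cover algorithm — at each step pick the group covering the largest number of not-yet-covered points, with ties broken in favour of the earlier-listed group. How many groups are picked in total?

3

Greedy: pick Comet (covers 9 new) → pick Atlas (covers 2 new) → pick Bravo (covers 1 new). Total picks: 3.
(The true minimum cover uses only 2 groups, so greedy is not optimal here.)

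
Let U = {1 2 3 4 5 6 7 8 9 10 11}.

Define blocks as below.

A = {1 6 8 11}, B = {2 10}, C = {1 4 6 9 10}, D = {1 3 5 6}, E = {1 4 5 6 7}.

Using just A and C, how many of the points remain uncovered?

4

Union of A, C = {1, 4, 6, 8, 9, 10, 11}.
Not covered: 2, 3, 5, 7 — 4 points.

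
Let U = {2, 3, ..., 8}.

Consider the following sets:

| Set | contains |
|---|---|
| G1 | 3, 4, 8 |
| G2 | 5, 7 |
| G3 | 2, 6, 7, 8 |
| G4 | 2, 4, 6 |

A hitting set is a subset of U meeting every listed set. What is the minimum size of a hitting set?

Take H = {4, 7}. Each listed set contains at least one of these, so H is a hitting set of size 2.
The sets G1, G2 are pairwise disjoint, so any hitting set needs a separate point for each — at least 2. Hence 2 is optimal.

2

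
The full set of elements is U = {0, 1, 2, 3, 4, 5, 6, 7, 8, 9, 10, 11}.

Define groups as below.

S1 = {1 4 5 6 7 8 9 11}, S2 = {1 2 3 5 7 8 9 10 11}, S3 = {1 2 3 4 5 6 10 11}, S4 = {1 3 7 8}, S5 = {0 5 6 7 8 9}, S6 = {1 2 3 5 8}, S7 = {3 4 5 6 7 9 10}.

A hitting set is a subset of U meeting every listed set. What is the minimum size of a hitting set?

2

Take H = {3, 8}. Each listed group contains at least one of these, so H is a hitting set of size 2.
No single element lies in every group, so at least 2 are needed and 2 is optimal.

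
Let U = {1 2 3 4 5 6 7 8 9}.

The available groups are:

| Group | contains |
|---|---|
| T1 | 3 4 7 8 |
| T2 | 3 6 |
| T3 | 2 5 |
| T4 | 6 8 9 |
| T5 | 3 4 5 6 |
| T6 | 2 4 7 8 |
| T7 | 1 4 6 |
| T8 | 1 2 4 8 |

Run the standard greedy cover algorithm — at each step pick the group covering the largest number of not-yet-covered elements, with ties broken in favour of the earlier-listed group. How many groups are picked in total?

Greedy: pick T1 (covers 4 new) → pick T3 (covers 2 new) → pick T4 (covers 2 new) → pick T7 (covers 1 new). Total picks: 4.

4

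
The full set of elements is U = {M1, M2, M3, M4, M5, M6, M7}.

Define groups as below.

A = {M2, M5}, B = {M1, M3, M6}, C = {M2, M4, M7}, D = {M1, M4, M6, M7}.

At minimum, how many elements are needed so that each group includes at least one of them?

2

H = {M2, M6} meets every group (each contains at least one member of H), and |H| = 2.
The groups A, B are pairwise disjoint, so any hitting set needs a separate element for each — at least 2. Hence 2 is optimal.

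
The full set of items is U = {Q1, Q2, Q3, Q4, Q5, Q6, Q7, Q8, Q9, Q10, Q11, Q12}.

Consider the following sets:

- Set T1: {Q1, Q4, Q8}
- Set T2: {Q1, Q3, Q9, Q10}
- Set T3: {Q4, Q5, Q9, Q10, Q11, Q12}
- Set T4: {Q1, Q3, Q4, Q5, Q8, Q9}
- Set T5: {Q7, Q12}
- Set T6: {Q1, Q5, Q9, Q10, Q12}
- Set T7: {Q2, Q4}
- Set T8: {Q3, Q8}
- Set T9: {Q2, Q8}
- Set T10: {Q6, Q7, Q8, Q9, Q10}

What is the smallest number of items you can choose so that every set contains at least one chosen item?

The 4 items {Q1, Q4, Q8, Q12} hit every set.
No choice of 3 items meets every set, so 4 is the minimum.

4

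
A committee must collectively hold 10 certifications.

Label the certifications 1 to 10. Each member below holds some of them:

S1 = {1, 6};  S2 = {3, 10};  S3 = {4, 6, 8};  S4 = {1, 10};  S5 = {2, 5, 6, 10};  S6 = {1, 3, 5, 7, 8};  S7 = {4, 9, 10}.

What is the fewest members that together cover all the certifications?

S5 and S6 and S7 together: S5 ∪ S6 ∪ S7 = {1, 2, 3, 4, 5, 6, 7, 8, 9, 10} — every certification is covered.
Only S5 contains 2, so S5 is forced; the remaining 6 certifications need at least 2 more members (each remaining member adds at most 4) — so at least 3 members are needed, and 3 is optimal.

3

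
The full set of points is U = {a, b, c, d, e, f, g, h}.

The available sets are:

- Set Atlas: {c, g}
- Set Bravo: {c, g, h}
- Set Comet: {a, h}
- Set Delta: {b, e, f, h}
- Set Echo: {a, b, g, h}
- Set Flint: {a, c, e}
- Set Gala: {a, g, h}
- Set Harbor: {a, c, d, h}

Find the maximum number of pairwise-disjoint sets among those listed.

Atlas, Comet are pairwise disjoint (Atlas={c,g}; Comet={a,h}).
Every remaining set overlaps one of these, and no 3 of the listed sets are pairwise disjoint, so 2 is the maximum.

2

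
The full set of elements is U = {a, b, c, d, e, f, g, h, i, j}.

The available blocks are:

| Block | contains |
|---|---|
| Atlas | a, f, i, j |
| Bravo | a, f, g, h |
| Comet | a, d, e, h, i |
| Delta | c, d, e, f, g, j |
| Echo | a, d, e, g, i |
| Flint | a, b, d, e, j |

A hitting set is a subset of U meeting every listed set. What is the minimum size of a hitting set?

2

T = {a, d} meets every block (each contains at least one member of T), and |T| = 2.
No single element lies in every block, so at least 2 are needed and 2 is optimal.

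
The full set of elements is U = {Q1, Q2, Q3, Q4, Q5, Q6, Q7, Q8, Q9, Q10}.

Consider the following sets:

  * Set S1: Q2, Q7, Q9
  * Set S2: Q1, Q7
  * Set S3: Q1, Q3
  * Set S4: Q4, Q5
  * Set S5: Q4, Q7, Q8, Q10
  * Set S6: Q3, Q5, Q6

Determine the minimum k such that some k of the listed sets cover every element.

4

S1, S3, S5, and S6 cover everything between them: the union {Q1, Q2, Q3, Q4, Q5, Q6, Q7, Q8, Q9, Q10} is all of U.
Only S1 contains Q2, so S1 is forced; the remaining 7 elements need at least 3 more sets (each remaining set adds at most 3) — so at least 4 sets are needed, and 4 is optimal.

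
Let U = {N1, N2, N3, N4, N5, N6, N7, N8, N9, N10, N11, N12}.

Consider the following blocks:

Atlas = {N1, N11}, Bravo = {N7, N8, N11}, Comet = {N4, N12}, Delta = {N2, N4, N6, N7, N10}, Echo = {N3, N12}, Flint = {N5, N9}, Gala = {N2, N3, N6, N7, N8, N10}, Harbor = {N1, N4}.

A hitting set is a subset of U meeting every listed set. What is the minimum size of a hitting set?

H = {N1, N5, N7, N12} meets every block (each contains at least one member of H), and |H| = 4.
The blocks Bravo, Echo, Flint, Harbor are pairwise disjoint, so any hitting set needs a separate point for each — at least 4. Hence 4 is optimal.

4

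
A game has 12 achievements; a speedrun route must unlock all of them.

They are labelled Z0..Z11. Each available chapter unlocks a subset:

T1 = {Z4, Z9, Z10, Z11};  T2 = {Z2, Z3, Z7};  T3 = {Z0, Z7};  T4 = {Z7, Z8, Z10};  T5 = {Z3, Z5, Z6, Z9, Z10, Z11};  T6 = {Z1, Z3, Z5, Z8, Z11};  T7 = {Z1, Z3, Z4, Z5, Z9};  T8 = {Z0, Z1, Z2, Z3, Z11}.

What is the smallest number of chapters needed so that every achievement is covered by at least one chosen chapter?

Take {T4, T5, T7, T8}. Their union is {Z0, Z1, Z2, Z3, Z4, Z5, Z6, Z7, Z8, Z9, Z10, Z11}, which is all 12 achievements.
No 3 of the 8 chapters cover everything (all 56 combinations miss at least one achievement), so 4 is optimal.

4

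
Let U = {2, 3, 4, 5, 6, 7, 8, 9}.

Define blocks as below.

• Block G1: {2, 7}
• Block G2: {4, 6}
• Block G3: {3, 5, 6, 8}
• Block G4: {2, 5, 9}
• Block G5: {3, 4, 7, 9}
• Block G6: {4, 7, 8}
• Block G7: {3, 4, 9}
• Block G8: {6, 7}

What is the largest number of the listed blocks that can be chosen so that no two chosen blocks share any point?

2

G1, G2 are pairwise disjoint (G1={2,7}; G2={4,6}).
Every remaining block overlaps one of these, and no 3 of the listed blocks are pairwise disjoint, so 2 is the maximum.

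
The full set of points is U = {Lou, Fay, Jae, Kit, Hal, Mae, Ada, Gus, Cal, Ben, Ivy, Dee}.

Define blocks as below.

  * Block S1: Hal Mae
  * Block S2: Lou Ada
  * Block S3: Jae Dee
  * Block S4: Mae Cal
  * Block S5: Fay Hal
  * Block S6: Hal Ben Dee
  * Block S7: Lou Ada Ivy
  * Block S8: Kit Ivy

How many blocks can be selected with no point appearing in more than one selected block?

5

S2, S3, S4, S5, S8 are pairwise disjoint (S2={Lou,Ada}; S3={Jae,Dee}; S4={Mae,Cal}; S5={Fay,Hal}; S8={Kit,Ivy}).
Every remaining block overlaps one of these, and no 6 of the listed blocks are pairwise disjoint, so 5 is the maximum.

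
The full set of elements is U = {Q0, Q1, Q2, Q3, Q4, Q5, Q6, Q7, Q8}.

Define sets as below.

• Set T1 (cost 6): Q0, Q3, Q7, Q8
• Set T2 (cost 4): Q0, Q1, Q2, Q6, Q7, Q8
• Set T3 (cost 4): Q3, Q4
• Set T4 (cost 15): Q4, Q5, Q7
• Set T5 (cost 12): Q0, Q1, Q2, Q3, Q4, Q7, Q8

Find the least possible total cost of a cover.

T2, T3, T4 together cover every element (T2 ∪ T3 ∪ T4 = {Q0, Q1, Q2, Q3, Q4, Q5, Q6, Q7, Q8}); total cost 4 + 4 + 15 = 23.
No covering selection has total cost below 23.

23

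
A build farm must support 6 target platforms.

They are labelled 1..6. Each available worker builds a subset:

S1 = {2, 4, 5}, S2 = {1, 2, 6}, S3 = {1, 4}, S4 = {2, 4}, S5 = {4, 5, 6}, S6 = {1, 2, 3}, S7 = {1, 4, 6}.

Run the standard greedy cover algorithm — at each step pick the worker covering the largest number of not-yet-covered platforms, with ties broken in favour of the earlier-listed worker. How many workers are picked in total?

Greedy: pick S1 (covers 3 new) → pick S2 (covers 2 new) → pick S6 (covers 1 new). Total picks: 3.
(The true minimum cover uses only 2 workers, so greedy is not optimal here.)

3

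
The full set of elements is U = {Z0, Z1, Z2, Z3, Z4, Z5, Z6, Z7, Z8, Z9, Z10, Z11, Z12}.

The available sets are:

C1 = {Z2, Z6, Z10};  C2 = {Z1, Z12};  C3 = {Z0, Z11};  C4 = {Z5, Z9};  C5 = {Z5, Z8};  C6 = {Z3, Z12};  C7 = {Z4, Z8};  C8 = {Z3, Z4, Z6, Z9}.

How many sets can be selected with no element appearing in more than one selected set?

5

C1, C2, C3, C4, C7 are pairwise disjoint (C1={Z2,Z6,Z10}; C2={Z1,Z12}; C3={Z0,Z11}; C4={Z5,Z9}; C7={Z4,Z8}).
Every remaining set overlaps one of these, and no 6 of the listed sets are pairwise disjoint, so 5 is the maximum.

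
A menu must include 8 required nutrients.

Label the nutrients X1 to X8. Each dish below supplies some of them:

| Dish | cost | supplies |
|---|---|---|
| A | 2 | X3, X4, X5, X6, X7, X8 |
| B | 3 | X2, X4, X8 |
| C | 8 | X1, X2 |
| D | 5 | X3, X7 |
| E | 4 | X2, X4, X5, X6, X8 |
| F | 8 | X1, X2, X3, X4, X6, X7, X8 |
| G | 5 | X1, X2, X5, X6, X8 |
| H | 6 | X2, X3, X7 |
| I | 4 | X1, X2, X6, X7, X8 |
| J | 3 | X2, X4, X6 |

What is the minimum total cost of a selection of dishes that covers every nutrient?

6

A, I together cover every nutrient (A ∪ I = {X1, X2, X3, X4, X5, X6, X7, X8}); total cost 2 + 4 = 6.
No covering selection has total cost below 6.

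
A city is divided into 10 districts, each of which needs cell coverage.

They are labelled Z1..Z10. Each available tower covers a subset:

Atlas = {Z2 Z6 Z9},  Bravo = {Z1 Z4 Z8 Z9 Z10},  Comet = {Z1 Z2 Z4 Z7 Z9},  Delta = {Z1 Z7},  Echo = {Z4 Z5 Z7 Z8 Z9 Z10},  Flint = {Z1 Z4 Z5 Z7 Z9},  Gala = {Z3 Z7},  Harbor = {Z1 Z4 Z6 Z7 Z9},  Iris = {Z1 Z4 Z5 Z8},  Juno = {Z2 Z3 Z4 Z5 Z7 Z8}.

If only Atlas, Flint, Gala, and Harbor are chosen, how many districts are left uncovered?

Union of Atlas, Flint, Gala, Harbor = {Z1, Z2, Z3, Z4, Z5, Z6, Z7, Z9}.
Not covered: Z8, Z10 — 2 districts.

2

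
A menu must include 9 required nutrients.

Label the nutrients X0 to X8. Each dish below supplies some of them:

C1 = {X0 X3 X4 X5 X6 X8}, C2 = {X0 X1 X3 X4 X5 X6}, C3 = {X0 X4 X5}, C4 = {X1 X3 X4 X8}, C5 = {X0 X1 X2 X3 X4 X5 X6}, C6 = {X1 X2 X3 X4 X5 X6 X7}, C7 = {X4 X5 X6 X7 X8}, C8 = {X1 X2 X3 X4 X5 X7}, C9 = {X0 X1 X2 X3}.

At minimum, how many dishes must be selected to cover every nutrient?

C1 and C8 together: C1 ∪ C8 = {X0, X1, X2, X3, X4, X5, X6, X7, X8} — every nutrient is covered.
No single dish has all 9 nutrients (the largest, C5, has 7), so 2 is optimal.

2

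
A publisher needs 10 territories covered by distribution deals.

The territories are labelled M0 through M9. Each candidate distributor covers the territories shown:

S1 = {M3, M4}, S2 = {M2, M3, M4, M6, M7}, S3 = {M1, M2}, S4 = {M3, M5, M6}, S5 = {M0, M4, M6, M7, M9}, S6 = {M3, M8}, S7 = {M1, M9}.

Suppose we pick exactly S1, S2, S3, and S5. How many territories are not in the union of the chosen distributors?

Union of S1, S2, S3, S5 = {M0, M1, M2, M3, M4, M6, M7, M9}.
Not covered: M5, M8 — 2 territories.

2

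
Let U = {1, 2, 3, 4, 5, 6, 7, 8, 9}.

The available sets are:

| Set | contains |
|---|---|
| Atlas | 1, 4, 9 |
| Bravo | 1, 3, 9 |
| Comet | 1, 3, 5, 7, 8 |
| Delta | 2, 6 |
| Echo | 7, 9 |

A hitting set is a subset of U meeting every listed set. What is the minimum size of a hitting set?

3

H = {1, 2, 7} meets every set (each contains at least one member of H), and |H| = 3.
No choice of 2 items meets every set, so 3 is the minimum.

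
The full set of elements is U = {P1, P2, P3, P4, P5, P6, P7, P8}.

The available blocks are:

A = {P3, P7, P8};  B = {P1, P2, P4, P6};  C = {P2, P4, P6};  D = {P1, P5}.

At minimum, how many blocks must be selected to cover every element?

3

Take {A, B, D}. Their union is {P1, P2, P3, P4, P5, P6, P7, P8}, which is all 8 elements.
Only A contains P3, so A is forced; the remaining 5 elements need at least 2 more blocks (each remaining block adds at most 4) — so at least 3 blocks are needed, and 3 is optimal.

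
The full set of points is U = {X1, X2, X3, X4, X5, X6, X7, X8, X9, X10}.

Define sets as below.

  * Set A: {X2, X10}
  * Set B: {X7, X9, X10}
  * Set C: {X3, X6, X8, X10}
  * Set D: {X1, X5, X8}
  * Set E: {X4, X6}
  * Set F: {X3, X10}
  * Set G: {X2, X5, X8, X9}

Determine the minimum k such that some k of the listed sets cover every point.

Take {A, B, C, D, E}. Their union is {X1, X2, X3, X4, X5, X6, X7, X8, X9, X10}, which is all 10 points.
No 4 of the 7 sets cover everything (all 35 combinations miss at least one point), so 5 is optimal.

5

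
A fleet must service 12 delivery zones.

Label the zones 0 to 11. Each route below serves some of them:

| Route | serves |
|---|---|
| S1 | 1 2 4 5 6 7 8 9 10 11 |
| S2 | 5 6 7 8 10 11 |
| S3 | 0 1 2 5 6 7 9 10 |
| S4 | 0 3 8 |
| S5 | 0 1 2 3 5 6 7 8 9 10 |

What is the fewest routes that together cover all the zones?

Take {S1, S5}. Their union is {0, 1, 2, 3, 4, 5, 6, 7, 8, 9, 10, 11}, which is all 12 zones.
No single route has all 12 zones (the largest, S1, has 10), so 2 is optimal.

2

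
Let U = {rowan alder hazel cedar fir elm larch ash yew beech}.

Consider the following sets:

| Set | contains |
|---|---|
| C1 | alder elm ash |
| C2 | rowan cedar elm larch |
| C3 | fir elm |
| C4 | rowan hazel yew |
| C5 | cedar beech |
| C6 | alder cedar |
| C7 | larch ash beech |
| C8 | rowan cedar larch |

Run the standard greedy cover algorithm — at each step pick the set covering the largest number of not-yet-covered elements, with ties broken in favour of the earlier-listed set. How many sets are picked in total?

5

Greedy: pick C2 (covers 4 new) → pick C1 (covers 2 new) → pick C4 (covers 2 new) → pick C3 (covers 1 new) → pick C5 (covers 1 new). Total picks: 5.
(The true minimum cover uses only 4 sets, so greedy is not optimal here.)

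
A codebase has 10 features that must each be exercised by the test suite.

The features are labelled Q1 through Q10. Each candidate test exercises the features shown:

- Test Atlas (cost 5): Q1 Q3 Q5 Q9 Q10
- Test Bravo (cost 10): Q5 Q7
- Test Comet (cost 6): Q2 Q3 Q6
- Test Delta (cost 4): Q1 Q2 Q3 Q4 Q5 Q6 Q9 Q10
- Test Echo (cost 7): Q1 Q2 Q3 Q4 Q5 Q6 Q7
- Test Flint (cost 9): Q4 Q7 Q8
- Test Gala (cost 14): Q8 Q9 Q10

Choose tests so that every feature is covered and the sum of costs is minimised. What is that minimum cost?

Delta, Flint together cover every feature (Delta ∪ Flint = {Q1, Q2, Q3, Q4, Q5, Q6, Q7, Q8, Q9, Q10}); total cost 4 + 9 = 13.
No covering selection has total cost below 13.

13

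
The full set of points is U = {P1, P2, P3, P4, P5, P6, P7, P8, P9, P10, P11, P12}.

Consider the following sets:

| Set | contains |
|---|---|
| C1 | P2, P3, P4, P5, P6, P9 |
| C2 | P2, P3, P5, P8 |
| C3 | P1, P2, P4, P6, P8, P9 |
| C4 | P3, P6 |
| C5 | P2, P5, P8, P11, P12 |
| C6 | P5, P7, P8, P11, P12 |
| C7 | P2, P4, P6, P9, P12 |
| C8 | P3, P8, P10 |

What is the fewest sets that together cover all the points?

3

C3, C6, and C8 cover everything between them: the union {P1, P2, P3, P4, P5, P6, P7, P8, P9, P10, P11, P12} is all of U.
Only C3 contains P1, so C3 is forced; the remaining 6 points need at least 2 more sets (each remaining set adds at most 4) — so at least 3 sets are needed, and 3 is optimal.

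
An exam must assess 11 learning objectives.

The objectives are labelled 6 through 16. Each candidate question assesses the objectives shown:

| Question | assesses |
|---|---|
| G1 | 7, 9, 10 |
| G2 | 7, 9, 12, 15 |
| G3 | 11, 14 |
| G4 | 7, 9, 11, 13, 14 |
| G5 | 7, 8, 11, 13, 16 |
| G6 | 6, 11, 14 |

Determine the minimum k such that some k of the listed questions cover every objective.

G1 and G2 and G5 and G6 together: G1 ∪ G2 ∪ G5 ∪ G6 = {6, 7, 8, 9, 10, 11, 12, 13, 14, 15, 16} — every objective is covered.
No 3 of the 6 questions cover everything (all 20 combinations miss at least one objective), so 4 is optimal.

4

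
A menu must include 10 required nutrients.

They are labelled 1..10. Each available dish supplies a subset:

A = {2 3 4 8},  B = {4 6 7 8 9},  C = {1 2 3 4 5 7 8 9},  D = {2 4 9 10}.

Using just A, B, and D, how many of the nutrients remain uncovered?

2

Union of A, B, D = {2, 3, 4, 6, 7, 8, 9, 10}.
Not covered: 1, 5 — 2 nutrients.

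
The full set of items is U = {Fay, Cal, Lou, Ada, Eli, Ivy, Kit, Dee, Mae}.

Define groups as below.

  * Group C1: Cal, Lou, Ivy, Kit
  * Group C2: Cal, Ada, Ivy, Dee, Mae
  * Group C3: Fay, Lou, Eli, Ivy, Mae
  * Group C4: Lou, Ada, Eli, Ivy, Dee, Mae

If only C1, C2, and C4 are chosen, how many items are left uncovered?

Union of C1, C2, C4 = {Cal, Lou, Ada, Eli, Ivy, Kit, Dee, Mae}.
Not covered: Fay — 1 item.

1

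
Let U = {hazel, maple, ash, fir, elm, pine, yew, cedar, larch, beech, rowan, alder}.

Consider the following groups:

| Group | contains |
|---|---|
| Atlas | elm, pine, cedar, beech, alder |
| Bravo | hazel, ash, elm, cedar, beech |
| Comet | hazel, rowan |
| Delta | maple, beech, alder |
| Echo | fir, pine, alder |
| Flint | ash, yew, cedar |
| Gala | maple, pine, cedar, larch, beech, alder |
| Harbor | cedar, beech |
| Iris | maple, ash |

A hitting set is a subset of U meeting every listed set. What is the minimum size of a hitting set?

The 4 elements {ash, cedar, rowan, alder} hit every group.
The groups Comet, Echo, Harbor, Iris are pairwise disjoint, so any hitting set needs a separate element for each — at least 4. Hence 4 is optimal.

4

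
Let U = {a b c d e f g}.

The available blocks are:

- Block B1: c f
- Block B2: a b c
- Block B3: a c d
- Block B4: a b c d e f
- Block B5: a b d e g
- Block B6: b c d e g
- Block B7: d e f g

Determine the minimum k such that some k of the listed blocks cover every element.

B4 and B7 cover everything between them: the union {a, b, c, d, e, f, g} is all of U.
No single block has all 7 elements (the largest, B4, has 6), so 2 is optimal.

2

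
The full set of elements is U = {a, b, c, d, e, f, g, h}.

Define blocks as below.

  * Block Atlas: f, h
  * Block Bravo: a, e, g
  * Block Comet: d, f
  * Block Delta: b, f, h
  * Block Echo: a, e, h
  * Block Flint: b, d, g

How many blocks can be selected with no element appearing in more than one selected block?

Bravo, Delta are pairwise disjoint (Bravo={a,e,g}; Delta={b,f,h}).
Every remaining block overlaps one of these, and no 3 of the listed blocks are pairwise disjoint, so 2 is the maximum.

2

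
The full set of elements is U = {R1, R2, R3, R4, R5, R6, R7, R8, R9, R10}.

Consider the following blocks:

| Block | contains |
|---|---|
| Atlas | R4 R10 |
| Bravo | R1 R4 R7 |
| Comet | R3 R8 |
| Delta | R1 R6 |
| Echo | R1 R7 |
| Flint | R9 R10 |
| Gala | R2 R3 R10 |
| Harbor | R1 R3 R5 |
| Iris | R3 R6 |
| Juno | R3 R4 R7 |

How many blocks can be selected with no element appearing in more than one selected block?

Atlas, Comet, Echo are pairwise disjoint (Atlas={R4,R10}; Comet={R3,R8}; Echo={R1,R7}).
Every remaining block overlaps one of these, and no 4 of the listed blocks are pairwise disjoint, so 3 is the maximum.

3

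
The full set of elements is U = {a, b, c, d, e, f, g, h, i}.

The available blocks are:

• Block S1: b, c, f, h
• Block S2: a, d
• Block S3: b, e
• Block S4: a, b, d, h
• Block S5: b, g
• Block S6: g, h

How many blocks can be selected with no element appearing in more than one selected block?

S2, S3, S6 are pairwise disjoint (S2={a,d}; S3={b,e}; S6={g,h}).
Every remaining block overlaps one of these, and no 4 of the listed blocks are pairwise disjoint, so 3 is the maximum.

3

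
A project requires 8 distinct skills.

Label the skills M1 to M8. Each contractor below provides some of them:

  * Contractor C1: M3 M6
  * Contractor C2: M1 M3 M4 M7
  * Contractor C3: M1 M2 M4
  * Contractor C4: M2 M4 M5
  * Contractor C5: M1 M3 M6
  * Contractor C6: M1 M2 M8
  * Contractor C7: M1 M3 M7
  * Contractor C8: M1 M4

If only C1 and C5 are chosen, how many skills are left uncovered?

Union of C1, C5 = {M1, M3, M6}.
Not covered: M2, M4, M5, M7, M8 — 5 skills.

5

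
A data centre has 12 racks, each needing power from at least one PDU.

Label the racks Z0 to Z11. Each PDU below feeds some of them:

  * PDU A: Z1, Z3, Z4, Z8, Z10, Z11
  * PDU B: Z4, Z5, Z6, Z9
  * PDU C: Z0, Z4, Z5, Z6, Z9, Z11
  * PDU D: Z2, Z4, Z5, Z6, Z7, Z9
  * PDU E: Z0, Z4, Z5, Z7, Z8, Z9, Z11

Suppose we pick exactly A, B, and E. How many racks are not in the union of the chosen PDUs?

1

Union of A, B, E = {Z0, Z1, Z3, Z4, Z5, Z6, Z7, Z8, Z9, Z10, Z11}.
Not covered: Z2 — 1 rack.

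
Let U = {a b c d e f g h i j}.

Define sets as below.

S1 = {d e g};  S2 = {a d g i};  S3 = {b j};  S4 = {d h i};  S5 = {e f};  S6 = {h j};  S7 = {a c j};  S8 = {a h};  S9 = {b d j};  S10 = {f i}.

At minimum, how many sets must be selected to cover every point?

Take {S1, S7, S8, S9, S10}. Their union is {a, b, c, d, e, f, g, h, i, j}, which is all 10 points.
No 4 of the 10 sets cover everything (all 210 combinations miss at least one point), so 5 is optimal.

5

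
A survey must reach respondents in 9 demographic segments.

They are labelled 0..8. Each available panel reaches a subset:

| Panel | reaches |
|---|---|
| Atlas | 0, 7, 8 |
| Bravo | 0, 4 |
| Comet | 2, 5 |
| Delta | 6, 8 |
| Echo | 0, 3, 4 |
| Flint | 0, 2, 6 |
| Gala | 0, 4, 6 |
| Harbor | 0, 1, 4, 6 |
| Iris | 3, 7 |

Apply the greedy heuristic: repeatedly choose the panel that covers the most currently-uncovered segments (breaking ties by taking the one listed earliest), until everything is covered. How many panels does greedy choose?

4

Greedy: pick Harbor (covers 4 new) → pick Atlas (covers 2 new) → pick Comet (covers 2 new) → pick Echo (covers 1 new). Total picks: 4.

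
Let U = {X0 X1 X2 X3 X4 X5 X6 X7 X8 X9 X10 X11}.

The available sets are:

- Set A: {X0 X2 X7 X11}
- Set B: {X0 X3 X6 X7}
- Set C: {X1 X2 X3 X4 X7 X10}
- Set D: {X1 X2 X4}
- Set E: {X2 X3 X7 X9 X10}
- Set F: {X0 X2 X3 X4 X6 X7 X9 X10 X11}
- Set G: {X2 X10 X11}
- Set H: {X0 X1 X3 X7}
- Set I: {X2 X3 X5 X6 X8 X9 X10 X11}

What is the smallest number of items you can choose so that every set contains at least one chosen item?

Take T = {X2, X7}. Each listed set contains at least one of these, so T is a hitting set of size 2.
The sets B, G are pairwise disjoint, so any hitting set needs a separate item for each — at least 2. Hence 2 is optimal.

2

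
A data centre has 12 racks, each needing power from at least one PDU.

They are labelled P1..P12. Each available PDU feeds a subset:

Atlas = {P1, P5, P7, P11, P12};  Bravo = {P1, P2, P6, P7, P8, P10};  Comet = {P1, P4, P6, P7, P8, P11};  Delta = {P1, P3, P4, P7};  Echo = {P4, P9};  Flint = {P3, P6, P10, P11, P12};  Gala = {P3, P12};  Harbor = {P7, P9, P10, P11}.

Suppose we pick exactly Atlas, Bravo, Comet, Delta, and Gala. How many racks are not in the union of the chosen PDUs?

1

Union of Atlas, Bravo, Comet, Delta, Gala = {P1, P2, P3, P4, P5, P6, P7, P8, P10, P11, P12}.
Not covered: P9 — 1 rack.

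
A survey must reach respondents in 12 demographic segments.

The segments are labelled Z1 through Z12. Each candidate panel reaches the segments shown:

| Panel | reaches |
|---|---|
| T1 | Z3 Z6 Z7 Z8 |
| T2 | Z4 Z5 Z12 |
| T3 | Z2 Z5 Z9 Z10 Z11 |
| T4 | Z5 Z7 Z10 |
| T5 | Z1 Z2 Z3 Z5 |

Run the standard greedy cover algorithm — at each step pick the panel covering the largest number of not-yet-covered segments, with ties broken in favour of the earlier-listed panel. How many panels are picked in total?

4

Greedy: pick T3 (covers 5 new) → pick T1 (covers 4 new) → pick T2 (covers 2 new) → pick T5 (covers 1 new). Total picks: 4.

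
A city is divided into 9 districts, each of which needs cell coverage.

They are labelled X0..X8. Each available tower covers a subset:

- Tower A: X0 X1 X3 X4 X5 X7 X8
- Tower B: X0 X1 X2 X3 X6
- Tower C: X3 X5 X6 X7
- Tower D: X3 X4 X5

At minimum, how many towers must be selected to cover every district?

2

A and B together: A ∪ B = {X0, X1, X2, X3, X4, X5, X6, X7, X8} — every district is covered.
No single tower has all 9 districts (the largest, A, has 7), so 2 is optimal.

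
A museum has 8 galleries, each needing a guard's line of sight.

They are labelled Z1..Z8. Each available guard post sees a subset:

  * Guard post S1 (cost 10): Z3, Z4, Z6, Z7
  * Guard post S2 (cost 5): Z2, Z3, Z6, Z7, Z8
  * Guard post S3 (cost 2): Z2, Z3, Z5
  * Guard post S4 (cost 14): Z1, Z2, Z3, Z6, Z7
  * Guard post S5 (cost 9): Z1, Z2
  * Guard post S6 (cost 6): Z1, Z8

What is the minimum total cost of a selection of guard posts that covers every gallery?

18

S1, S3, S6 together cover every gallery (S1 ∪ S3 ∪ S6 = {Z1, Z2, Z3, Z4, Z5, Z6, Z7, Z8}); total cost 10 + 2 + 6 = 18.
The greedy pick S3, S2, S6, S1 costs 23; no covering selection beats 18.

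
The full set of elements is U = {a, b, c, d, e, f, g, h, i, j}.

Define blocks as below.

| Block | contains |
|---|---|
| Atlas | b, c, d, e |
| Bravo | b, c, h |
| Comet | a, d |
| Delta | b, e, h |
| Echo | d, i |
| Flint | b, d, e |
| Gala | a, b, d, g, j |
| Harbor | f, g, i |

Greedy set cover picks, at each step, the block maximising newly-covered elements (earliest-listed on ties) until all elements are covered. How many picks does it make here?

4

Greedy: pick Gala (covers 5 new) → pick Atlas (covers 2 new) → pick Harbor (covers 2 new) → pick Bravo (covers 1 new). Total picks: 4.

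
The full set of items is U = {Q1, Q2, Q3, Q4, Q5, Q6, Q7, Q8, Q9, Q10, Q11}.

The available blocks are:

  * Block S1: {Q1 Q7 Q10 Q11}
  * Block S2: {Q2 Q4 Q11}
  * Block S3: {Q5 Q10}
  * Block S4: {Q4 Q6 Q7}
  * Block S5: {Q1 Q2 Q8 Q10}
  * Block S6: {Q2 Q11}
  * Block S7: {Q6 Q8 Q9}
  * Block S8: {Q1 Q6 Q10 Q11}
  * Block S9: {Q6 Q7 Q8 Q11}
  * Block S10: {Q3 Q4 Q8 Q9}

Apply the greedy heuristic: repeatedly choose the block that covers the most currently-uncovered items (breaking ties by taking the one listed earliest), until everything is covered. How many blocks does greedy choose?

Greedy: pick S1 (covers 4 new) → pick S10 (covers 4 new) → pick S2 (covers 1 new) → pick S3 (covers 1 new) → pick S4 (covers 1 new). Total picks: 5.
(The true minimum cover uses only 4 blocks, so greedy is not optimal here.)

5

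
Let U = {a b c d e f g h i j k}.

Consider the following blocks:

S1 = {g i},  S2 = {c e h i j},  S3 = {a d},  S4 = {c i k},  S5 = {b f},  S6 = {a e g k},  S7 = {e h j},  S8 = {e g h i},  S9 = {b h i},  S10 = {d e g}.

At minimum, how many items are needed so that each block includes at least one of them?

4

The 4 items {d, e, f, i} hit every block.
The blocks S1, S3, S5, S7 are pairwise disjoint, so any hitting set needs a separate item for each — at least 4. Hence 4 is optimal.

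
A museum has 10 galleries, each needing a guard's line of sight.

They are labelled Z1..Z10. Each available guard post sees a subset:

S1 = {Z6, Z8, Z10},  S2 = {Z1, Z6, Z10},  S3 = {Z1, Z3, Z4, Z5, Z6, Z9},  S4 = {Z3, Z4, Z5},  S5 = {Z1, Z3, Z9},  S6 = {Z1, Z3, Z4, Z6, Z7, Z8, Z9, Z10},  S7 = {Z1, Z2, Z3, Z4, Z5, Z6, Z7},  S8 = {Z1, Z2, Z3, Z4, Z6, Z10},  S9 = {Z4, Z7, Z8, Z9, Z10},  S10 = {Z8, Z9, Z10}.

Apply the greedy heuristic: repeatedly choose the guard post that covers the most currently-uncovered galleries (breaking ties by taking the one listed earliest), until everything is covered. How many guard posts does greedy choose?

2

Greedy: pick S6 (covers 8 new) → pick S7 (covers 2 new). Total picks: 2.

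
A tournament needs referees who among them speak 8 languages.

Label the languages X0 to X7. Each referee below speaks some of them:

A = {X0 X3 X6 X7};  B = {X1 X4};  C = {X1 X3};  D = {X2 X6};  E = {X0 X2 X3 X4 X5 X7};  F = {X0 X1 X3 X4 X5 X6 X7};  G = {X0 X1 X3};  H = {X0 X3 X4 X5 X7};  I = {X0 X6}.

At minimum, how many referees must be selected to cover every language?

2

Take {D, F}. Their union is {X0, X1, X2, X3, X4, X5, X6, X7}, which is all 8 languages.
No single referee has all 8 languages (the largest, F, has 7), so 2 is optimal.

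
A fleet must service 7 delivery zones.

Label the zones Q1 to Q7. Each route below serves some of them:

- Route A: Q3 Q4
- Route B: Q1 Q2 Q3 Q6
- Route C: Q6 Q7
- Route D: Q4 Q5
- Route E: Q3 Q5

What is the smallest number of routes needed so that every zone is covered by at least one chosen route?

3

B and C and D together: B ∪ C ∪ D = {Q1, Q2, Q3, Q4, Q5, Q6, Q7} — every zone is covered.
Only B contains Q1, so B is forced; the remaining 3 zones need at least 2 more routes (each remaining route adds at most 2) — so at least 3 routes are needed, and 3 is optimal.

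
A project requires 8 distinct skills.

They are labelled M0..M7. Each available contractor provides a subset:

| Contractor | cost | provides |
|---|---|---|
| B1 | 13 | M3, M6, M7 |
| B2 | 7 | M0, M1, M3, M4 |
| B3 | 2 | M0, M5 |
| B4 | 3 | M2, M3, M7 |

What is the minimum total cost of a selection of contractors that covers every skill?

B1, B2, B3, B4 together cover every skill (B1 ∪ B2 ∪ B3 ∪ B4 = {M0, M1, M2, M3, M4, M5, M6, M7}); total cost 13 + 7 + 2 + 3 = 25.
No covering selection has total cost below 25.

25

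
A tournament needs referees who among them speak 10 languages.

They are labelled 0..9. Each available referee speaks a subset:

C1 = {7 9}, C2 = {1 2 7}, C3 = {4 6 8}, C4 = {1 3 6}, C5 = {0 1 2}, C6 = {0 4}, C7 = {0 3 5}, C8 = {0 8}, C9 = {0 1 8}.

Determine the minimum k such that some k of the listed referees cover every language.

C1 and C3 and C5 and C7 together: C1 ∪ C3 ∪ C5 ∪ C7 = {0, 1, 2, 3, 4, 5, 6, 7, 8, 9} — every language is covered.
Each referee has at most 3 languages, and 3·3 = 9 < 10 — so at least 4 referees are needed, and 4 is optimal.

4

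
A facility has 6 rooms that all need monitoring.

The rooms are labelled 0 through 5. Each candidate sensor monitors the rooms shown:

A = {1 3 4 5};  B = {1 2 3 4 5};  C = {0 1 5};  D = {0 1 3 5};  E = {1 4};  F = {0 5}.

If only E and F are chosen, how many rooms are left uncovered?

Union of E, F = {0, 1, 4, 5}.
Not covered: 2, 3 — 2 rooms.

2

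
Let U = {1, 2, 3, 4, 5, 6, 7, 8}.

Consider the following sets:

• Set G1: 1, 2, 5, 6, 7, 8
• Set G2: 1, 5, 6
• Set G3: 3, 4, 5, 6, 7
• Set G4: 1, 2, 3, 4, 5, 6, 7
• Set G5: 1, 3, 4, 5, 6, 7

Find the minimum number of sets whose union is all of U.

2

G1 and G5 cover everything between them: the union {1, 2, 3, 4, 5, 6, 7, 8} is all of U.
No single set has all 8 elements (the largest, G4, has 7), so 2 is optimal.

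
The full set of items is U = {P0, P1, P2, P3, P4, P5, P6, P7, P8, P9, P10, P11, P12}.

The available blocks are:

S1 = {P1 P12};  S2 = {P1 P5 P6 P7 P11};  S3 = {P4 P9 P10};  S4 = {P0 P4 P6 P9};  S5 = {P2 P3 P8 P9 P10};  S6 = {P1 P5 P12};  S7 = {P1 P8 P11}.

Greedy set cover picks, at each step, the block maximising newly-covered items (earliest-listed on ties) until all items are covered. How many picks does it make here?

Greedy: pick S2 (covers 5 new) → pick S5 (covers 5 new) → pick S4 (covers 2 new) → pick S1 (covers 1 new). Total picks: 4.

4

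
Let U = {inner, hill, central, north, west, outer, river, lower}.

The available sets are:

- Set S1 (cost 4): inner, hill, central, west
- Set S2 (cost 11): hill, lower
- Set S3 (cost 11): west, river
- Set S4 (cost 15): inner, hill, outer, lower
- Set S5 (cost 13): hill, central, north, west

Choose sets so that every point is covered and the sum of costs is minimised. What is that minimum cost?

39

S3, S4, S5 together cover every point (S3 ∪ S4 ∪ S5 = {inner, hill, central, north, west, outer, river, lower}); total cost 11 + 15 + 13 = 39.
The greedy pick S1, S4, S3, S5 costs 43; no covering selection beats 39.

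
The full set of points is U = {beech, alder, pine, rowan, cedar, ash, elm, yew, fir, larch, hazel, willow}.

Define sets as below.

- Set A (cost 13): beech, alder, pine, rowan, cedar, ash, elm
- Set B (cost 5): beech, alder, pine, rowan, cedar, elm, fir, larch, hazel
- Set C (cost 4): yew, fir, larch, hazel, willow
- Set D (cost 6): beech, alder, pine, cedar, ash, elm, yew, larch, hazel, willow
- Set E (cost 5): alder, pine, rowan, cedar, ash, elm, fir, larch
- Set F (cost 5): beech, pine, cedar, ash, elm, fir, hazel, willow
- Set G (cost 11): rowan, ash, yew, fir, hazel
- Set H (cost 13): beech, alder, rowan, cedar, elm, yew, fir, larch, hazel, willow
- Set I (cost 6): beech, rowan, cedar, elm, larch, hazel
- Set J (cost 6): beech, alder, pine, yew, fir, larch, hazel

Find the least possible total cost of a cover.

B, D together cover every point (B ∪ D = {beech, alder, pine, rowan, cedar, ash, elm, yew, fir, larch, hazel, willow}); total cost 5 + 6 = 11.
The greedy pick B, C, E costs 14; no covering selection beats 11.

11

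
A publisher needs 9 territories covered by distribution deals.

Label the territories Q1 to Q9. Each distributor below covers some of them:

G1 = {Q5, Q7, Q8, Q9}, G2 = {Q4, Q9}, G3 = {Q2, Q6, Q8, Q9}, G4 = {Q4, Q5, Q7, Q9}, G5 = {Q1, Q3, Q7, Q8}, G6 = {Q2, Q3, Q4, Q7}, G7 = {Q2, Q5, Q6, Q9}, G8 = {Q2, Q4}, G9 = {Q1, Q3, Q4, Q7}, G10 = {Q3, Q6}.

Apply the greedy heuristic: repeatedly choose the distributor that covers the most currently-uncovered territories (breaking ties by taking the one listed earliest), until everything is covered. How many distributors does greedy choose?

4

Greedy: pick G1 (covers 4 new) → pick G6 (covers 3 new) → pick G3 (covers 1 new) → pick G5 (covers 1 new). Total picks: 4.
(The true minimum cover uses only 3 distributors, so greedy is not optimal here.)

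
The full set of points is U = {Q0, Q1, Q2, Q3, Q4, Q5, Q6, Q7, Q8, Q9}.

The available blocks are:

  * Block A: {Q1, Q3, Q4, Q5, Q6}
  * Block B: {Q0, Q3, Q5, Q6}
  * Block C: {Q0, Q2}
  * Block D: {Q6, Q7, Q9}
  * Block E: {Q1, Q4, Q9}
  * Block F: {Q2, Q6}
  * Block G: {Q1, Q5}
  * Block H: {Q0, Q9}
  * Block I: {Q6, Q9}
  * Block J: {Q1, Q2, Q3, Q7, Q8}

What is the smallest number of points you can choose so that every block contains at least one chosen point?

The 3 points {Q0, Q1, Q6} hit every block.
The blocks C, D, G are pairwise disjoint, so any hitting set needs a separate point for each — at least 3. Hence 3 is optimal.

3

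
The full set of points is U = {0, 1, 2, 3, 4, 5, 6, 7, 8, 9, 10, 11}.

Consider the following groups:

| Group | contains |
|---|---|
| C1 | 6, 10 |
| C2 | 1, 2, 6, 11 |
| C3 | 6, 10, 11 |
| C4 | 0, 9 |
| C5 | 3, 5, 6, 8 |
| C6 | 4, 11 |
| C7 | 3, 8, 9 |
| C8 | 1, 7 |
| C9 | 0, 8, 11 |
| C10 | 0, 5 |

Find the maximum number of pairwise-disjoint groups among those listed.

C1, C6, C7, C8, C10 are pairwise disjoint (C1={6,10}; C6={4,11}; C7={3,8,9}; C8={1,7}; C10={0,5}).
Every remaining group overlaps one of these, and no 6 of the listed groups are pairwise disjoint, so 5 is the maximum.

5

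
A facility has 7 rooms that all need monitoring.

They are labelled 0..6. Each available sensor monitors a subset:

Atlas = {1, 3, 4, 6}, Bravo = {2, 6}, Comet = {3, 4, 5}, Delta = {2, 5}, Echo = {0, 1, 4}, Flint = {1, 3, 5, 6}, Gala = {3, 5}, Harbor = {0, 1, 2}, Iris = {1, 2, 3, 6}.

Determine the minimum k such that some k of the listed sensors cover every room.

Atlas and Gala and Harbor together: Atlas ∪ Gala ∪ Harbor = {0, 1, 2, 3, 4, 5, 6} — every room is covered.
No 2 of the 9 sensors cover everything (all 36 combinations miss at least one room), so 3 is optimal.

3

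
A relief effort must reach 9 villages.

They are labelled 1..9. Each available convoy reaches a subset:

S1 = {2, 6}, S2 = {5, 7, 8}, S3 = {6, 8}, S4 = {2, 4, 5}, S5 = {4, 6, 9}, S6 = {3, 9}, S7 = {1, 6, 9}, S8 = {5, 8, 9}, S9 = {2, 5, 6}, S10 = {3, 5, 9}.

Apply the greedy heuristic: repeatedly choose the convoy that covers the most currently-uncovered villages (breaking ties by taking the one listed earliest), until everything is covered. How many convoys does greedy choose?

Greedy: pick S2 (covers 3 new) → pick S5 (covers 3 new) → pick S1 (covers 1 new) → pick S6 (covers 1 new) → pick S7 (covers 1 new). Total picks: 5.
(The true minimum cover uses only 4 convoys, so greedy is not optimal here.)

5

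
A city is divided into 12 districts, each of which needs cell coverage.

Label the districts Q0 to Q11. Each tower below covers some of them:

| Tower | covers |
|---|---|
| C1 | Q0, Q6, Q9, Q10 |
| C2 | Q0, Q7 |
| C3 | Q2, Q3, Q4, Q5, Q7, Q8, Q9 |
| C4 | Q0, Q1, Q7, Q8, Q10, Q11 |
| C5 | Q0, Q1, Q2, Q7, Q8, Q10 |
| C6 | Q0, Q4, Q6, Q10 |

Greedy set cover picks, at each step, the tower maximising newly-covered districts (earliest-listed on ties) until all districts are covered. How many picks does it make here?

3

Greedy: pick C3 (covers 7 new) → pick C4 (covers 4 new) → pick C1 (covers 1 new). Total picks: 3.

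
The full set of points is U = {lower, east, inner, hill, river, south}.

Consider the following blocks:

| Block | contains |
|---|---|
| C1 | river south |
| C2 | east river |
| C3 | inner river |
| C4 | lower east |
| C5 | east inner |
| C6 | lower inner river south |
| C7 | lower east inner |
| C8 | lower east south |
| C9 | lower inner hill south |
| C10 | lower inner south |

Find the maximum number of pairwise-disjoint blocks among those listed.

C1, C7 are pairwise disjoint (C1={river,south}; C7={lower,east,inner}).
Every remaining block overlaps one of these, and no 3 of the listed blocks are pairwise disjoint, so 2 is the maximum.

2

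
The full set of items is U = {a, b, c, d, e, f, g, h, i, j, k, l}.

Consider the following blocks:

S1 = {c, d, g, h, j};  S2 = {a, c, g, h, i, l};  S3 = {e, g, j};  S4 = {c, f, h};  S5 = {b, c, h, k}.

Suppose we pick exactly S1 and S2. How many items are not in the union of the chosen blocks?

Union of S1, S2 = {a, c, d, g, h, i, j, l}.
Not covered: b, e, f, k — 4 items.

4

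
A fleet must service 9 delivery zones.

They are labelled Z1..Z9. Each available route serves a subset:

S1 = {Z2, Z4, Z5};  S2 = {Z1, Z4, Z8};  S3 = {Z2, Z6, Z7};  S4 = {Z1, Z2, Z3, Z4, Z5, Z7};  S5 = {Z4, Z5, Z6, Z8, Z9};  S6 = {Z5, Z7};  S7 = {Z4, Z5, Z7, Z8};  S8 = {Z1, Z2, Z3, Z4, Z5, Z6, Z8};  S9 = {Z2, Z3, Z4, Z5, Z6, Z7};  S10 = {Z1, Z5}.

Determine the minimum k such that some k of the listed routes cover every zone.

S4 and S5 together: S4 ∪ S5 = {Z1, Z2, Z3, Z4, Z5, Z6, Z7, Z8, Z9} — every zone is covered.
No single route has all 9 zones (the largest, S8, has 7), so 2 is optimal.

2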